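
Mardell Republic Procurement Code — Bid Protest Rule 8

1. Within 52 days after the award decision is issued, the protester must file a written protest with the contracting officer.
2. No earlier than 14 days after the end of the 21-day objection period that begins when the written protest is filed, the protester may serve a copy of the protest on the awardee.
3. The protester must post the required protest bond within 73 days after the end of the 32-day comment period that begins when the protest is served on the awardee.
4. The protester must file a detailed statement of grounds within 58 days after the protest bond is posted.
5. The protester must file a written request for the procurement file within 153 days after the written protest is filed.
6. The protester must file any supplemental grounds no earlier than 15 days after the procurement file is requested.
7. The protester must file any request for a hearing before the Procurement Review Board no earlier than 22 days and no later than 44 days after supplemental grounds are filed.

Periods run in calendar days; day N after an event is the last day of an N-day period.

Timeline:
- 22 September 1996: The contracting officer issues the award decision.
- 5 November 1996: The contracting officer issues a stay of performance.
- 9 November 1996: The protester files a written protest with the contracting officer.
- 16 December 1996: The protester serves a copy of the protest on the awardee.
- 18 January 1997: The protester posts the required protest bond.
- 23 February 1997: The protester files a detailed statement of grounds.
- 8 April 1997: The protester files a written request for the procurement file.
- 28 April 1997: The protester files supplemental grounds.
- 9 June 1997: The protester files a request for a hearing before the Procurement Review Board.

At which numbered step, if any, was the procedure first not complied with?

Step 1 — counting 52 days from 22 September 1996 (when the award decision is issued) gives a deadline of 13 November 1996; 9 November 1996 is within that limit.
Step 2 — must wait 14 days from 30 November 1996 (end of the 21-day objection period, which began when the written protest is filed on 9 November 1996), so not before 14 December 1996; done 16 December 1996 — permitted.
Step 3 — counting 73 days from 17 January 1997 (end of the 32-day comment period, which began when the protest is served on the awardee on 16 December 1996) gives a deadline of 31 March 1997; 18 January 1997 is within that limit.
Step 4 — counting 58 days from 18 January 1997 (when the protest bond is posted) gives a deadline of 17 March 1997; done 23 February 1997 — timely.
Step 5 — counting 153 days from 9 November 1996 (when the written protest is filed) gives a deadline of 11 April 1997; completed 8 April 1997, before the deadline.
Step 6 — must wait 15 days from 8 April 1997 (when the procurement file is requested), so not before 23 April 1997; done 28 April 1997 — permitted.
Step 7 — 22 and 44 days from 28 April 1997 (when supplemental grounds are filed) are 20 May 1997 and 11 June 1997 respectively; done 9 June 1997 — within the window.

None — every step was satisfied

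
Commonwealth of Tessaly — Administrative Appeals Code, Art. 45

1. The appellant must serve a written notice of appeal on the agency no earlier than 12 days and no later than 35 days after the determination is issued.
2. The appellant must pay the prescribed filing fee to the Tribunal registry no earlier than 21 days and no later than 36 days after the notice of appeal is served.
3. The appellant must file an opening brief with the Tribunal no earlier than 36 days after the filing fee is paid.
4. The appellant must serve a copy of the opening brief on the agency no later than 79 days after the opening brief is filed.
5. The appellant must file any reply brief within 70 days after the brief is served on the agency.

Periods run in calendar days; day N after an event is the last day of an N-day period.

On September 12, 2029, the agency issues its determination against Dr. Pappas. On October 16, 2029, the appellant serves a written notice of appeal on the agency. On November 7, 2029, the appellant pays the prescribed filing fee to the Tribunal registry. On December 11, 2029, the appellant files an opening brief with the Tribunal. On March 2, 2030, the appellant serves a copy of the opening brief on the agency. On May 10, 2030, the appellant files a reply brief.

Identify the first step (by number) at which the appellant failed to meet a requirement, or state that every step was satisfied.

Step 3

Step 1: the window is 12–35 days after September 12, 2029 (when the determination is issued), so September 24, 2029 through October 17, 2029; October 16, 2029 falls inside that range.
Step 2: the window is 21–36 days after October 16, 2029 (when the notice of appeal is served), so November 6, 2029 through November 21, 2029; done November 7, 2029, which is between those dates.
Step 3: the earliest permitted date is 36 days after November 7, 2029 (when the filing fee is paid), i.e. December 13, 2029; December 11, 2029 is 2 days before the earliest permitted date.
The procedure was therefore not followed at step 3.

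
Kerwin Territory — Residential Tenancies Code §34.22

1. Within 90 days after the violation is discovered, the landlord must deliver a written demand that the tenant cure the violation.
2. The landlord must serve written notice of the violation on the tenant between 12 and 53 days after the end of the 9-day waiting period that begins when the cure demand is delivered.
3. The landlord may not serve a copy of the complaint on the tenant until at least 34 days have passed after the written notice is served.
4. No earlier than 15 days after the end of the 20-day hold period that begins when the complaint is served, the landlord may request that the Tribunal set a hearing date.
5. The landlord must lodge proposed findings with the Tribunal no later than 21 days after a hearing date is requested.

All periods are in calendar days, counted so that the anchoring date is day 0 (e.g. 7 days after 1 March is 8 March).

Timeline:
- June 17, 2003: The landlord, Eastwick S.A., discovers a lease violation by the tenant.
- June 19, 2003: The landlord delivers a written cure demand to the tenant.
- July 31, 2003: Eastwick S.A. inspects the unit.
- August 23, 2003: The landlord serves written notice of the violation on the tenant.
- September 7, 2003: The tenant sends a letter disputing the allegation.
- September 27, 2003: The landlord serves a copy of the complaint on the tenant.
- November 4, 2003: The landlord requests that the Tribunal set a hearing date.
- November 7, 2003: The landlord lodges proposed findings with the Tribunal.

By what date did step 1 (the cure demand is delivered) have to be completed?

September 15, 2003

Step 1 runs from June 17, 2003, when the violation is discovered. 90 days after June 17, 2003 is September 15, 2003.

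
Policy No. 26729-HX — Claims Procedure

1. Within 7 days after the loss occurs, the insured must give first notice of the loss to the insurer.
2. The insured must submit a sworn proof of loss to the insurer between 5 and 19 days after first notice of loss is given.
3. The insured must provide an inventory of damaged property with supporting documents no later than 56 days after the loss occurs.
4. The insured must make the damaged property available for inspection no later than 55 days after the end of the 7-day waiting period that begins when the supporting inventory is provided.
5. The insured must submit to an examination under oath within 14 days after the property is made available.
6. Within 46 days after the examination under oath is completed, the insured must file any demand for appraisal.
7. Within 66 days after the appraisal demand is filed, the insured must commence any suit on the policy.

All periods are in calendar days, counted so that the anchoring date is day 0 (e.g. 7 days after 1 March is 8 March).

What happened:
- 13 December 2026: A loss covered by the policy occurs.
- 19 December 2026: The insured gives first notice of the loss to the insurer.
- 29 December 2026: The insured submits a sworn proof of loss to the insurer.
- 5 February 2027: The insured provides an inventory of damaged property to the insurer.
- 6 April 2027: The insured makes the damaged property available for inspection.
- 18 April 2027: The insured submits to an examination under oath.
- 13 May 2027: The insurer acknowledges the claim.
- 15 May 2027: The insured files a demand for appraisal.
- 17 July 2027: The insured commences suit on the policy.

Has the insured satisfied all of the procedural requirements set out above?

Yes

Step 1: 7 days after 13 December 2026 (when the loss occurs) is 20 December 2026; completed 19 December 2026, before the deadline.
Step 2: the window is 5–19 days after 19 December 2026 (when first notice of loss is given), so 24 December 2026 through 7 January 2027; done 29 December 2026 — within the window.
Step 3: 56 days after 13 December 2026 (when the loss occurs) is 7 February 2027; 5 February 2027 is within that limit.
Step 4: 55 days after 12 February 2027 (end of the 7-day waiting period, which began when the supporting inventory is provided on 5 February 2027) is 8 April 2027; 6 April 2027 is within that limit.
Step 5: 14 days after 6 April 2027 (when the property is made available) is 20 April 2027; done 18 April 2027 — timely.
Step 6: 46 days after 18 April 2027 (when the examination under oath is completed) is 3 June 2027; 15 May 2027 is within that limit.
Step 7: 66 days after 15 May 2027 (when the appraisal demand is filed) is 20 July 2027; completed 17 July 2027, before the deadline.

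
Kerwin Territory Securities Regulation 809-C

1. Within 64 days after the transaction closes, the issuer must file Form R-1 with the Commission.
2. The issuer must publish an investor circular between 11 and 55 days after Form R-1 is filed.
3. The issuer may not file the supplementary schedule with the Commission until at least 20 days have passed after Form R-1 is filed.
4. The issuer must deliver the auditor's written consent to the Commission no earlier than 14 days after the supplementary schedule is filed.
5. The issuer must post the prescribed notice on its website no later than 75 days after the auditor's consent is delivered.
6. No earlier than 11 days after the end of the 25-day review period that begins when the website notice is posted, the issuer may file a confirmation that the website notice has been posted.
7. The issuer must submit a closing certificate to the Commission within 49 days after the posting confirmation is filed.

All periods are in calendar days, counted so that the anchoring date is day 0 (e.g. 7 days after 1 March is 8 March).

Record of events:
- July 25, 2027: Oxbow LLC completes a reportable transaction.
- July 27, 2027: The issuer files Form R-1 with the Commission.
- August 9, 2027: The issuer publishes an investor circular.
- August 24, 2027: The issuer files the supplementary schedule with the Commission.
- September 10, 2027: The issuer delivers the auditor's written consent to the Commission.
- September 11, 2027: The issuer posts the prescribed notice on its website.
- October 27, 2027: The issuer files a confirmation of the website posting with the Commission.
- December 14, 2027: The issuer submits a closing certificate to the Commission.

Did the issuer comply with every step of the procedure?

Step 1: 64 days after July 25, 2027 (when the transaction closes) is September 27, 2027; completed July 27, 2027, before the deadline.
Step 2: the window is 11–55 days after July 27, 2027 (when Form R-1 is filed), so August 7, 2027 through September 20, 2027; August 9, 2027 falls inside that range.
Step 3: the earliest permitted date is 20 days after July 27, 2027 (when Form R-1 is filed), i.e. August 16, 2027; done August 24, 2027, after the minimum wait.
Step 4: the earliest permitted date is 14 days after August 24, 2027 (when the supplementary schedule is filed), i.e. September 7, 2027; done September 10, 2027, after the minimum wait.
Step 5: 75 days after September 10, 2027 (when the auditor's consent is delivered) is November 24, 2027; September 11, 2027 is within that limit.
Step 6: the earliest permitted date is 11 days after October 6, 2027 (end of the 25-day review period, which began when the website notice is posted on September 11, 2027), i.e. October 17, 2027; done October 27, 2027 — permitted.
Step 7: 49 days after October 27, 2027 (when the posting confirmation is filed) is December 15, 2027; completed December 14, 2027, before the deadline.

Yes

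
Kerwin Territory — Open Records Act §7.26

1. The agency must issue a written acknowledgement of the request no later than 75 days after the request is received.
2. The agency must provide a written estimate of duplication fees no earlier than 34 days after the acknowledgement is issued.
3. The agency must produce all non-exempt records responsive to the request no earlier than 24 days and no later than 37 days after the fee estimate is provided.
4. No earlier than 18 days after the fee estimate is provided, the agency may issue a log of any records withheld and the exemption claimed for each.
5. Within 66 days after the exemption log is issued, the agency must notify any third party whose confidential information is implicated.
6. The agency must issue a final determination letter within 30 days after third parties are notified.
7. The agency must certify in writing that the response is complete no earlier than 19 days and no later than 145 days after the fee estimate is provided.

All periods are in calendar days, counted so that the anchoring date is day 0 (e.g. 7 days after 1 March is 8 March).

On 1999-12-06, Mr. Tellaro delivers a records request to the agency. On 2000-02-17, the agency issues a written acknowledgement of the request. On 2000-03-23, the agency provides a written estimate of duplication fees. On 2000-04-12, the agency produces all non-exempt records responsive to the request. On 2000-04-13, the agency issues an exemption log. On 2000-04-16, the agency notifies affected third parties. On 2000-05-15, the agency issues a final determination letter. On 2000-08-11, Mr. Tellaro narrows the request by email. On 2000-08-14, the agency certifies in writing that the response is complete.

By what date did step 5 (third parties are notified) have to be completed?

Step 5 runs from 2000-04-13, when the exemption log is issued. 66 days after 2000-04-13 is 2000-06-18.

2000-06-18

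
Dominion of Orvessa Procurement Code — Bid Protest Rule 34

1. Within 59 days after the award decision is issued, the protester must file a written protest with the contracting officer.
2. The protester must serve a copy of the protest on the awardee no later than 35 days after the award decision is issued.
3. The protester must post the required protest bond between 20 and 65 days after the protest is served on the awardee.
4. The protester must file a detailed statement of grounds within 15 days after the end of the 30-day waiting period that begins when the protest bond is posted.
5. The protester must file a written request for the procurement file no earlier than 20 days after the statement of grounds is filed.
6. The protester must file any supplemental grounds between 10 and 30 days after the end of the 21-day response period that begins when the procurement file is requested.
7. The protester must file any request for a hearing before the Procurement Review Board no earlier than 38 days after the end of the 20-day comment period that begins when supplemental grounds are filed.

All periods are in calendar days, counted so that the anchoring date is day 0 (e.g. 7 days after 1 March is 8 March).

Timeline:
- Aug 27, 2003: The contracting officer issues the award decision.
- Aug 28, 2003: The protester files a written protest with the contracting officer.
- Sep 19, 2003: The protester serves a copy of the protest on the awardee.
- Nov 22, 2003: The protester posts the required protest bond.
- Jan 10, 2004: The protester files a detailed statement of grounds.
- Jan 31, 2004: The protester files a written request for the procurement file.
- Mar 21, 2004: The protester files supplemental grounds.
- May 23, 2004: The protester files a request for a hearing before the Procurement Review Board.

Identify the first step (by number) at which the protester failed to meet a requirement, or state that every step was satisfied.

Step 1: 59 days after Aug 27, 2003 (when the award decision is issued) is Oct 25, 2003; Aug 28, 2003 is within that limit.
Step 2: 35 days after Aug 27, 2003 (when the award decision is issued) is Oct 1, 2003; completed Sep 19, 2003, before the deadline.
Step 3: the window is 20–65 days after Sep 19, 2003 (when the protest is served on the awardee), so Oct 9, 2003 through Nov 23, 2003; Nov 22, 2003 falls inside that range.
Step 4: 15 days after Dec 22, 2003 (end of the 30-day waiting period, which began when the protest bond is posted on Nov 22, 2003) is Jan 6, 2004; Jan 10, 2004 misses that deadline by 4 days.

Step 4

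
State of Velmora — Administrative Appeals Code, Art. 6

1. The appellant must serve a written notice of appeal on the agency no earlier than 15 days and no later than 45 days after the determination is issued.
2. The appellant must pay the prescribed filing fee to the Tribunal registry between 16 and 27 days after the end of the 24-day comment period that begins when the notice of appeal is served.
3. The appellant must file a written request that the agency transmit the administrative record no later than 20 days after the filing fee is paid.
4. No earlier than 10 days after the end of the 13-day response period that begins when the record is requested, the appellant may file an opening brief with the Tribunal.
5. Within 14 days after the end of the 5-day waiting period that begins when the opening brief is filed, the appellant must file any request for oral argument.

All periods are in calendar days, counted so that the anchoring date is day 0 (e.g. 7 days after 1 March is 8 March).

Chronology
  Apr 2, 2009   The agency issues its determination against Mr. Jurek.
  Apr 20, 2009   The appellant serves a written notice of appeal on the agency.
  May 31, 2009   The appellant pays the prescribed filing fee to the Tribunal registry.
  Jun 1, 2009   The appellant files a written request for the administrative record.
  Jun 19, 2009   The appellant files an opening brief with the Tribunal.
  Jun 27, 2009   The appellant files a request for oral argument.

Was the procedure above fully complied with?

No

Step 1 — 15 and 45 days from Apr 2, 2009 (when the determination is issued) are Apr 17, 2009 and May 17, 2009 respectively; Apr 20, 2009 falls inside that range.
Step 2 — 16 and 27 days from May 14, 2009 (end of the 24-day comment period, which began when the notice of appeal is served on Apr 20, 2009) are May 30, 2009 and Jun 10, 2009 respectively; done May 31, 2009 — within the window.
Step 3 — counting 20 days from May 31, 2009 (when the filing fee is paid) gives a deadline of Jun 20, 2009; Jun 1, 2009 is within that limit.
Step 4 — must wait 10 days from Jun 14, 2009 (end of the 13-day response period, which began when the record is requested on Jun 1, 2009), so not before Jun 24, 2009; done Jun 19, 2009 — 5 days too early.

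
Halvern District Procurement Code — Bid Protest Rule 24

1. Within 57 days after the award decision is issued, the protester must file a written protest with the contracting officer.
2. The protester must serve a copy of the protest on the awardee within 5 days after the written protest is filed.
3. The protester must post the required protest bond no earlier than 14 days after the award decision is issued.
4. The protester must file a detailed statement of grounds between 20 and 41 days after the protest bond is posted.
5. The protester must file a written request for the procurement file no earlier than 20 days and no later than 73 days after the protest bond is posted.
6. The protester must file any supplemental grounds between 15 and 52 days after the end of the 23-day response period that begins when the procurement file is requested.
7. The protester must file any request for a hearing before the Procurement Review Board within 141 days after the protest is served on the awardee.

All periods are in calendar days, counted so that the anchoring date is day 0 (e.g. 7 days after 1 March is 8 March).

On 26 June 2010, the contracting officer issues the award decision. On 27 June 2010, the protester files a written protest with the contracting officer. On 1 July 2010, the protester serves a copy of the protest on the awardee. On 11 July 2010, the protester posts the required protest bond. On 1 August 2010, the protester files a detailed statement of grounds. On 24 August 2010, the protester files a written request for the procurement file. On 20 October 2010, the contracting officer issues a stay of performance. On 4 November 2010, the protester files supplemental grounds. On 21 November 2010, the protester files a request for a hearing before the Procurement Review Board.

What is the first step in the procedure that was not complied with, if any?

(1) due by 26 June 2010 + 57 days = 22 August 2010; completed 27 June 2010, before the deadline.
(2) due by 27 June 2010 + 5 days = 2 July 2010; 1 July 2010 is within that limit.
(3) permitted from 26 June 2010 + 14 days = 10 July 2010 onward; 11 July 2010 is on or after that date.
(4) the permitted window runs from 11 July 2010 + 20 = 31 July 2010 to 11 July 2010 + 41 = 21 August 2010; done 1 August 2010 — within the window.
(5) the permitted window runs from 11 July 2010 + 20 = 31 July 2010 to 11 July 2010 + 73 = 22 September 2010; done 24 August 2010, which is between those dates.
(6) the permitted window runs from 16 September 2010 + 15 = 1 October 2010 to 16 September 2010 + 52 = 7 November 2010; done 4 November 2010 — within the window.
(7) due by 1 July 2010 + 141 days = 19 November 2010; done 21 November 2010 — 2 days late.
Later steps need not be reached.

Step 7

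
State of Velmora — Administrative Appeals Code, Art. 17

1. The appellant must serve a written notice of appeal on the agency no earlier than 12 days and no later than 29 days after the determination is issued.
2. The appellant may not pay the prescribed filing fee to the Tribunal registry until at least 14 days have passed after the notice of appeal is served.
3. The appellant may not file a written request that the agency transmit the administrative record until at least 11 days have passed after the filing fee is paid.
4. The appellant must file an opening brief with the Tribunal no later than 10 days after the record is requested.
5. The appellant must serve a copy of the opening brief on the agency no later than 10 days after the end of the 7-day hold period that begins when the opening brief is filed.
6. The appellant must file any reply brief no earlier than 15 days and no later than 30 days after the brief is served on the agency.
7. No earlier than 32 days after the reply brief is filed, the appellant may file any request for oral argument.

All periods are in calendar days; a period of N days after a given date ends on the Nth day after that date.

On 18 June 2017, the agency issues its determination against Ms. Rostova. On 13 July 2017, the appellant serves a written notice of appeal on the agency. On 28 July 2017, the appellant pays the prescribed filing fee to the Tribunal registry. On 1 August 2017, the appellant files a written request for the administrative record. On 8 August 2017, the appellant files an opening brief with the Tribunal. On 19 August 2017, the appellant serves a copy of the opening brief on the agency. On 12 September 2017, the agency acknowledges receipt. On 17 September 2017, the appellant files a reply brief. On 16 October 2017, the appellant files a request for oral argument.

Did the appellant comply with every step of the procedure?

No

Step 1: the window is 12–29 days after 18 June 2017 (when the determination is issued), so 30 June 2017 through 17 July 2017; 13 July 2017 falls inside that range.
Step 2: the earliest permitted date is 14 days after 13 July 2017 (when the notice of appeal is served), i.e. 27 July 2017; 28 July 2017 is on or after that date.
Step 3: the earliest permitted date is 11 days after 28 July 2017 (when the filing fee is paid), i.e. 8 August 2017; acted on 1 August 2017, 7 days prematurely.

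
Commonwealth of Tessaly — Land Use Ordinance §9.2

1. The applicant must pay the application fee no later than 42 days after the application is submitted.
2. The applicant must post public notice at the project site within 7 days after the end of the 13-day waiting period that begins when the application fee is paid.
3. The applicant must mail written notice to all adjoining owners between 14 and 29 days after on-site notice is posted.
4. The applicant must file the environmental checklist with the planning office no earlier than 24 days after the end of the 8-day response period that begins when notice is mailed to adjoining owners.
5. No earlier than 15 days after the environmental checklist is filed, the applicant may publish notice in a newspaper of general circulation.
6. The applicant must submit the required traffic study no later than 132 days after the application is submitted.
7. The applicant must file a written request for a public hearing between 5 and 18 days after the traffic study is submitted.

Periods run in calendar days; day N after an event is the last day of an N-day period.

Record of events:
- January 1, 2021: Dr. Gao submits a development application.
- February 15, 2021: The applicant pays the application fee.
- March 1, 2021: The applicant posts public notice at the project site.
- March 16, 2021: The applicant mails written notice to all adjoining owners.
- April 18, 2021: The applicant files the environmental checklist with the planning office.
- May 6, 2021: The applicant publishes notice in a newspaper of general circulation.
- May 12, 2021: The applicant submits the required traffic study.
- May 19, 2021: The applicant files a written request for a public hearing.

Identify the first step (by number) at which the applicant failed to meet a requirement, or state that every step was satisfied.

Step 1: 42 days after January 1, 2021 (when the application is submitted) is February 12, 2021; done February 15, 2021 — 3 days late.

Step 1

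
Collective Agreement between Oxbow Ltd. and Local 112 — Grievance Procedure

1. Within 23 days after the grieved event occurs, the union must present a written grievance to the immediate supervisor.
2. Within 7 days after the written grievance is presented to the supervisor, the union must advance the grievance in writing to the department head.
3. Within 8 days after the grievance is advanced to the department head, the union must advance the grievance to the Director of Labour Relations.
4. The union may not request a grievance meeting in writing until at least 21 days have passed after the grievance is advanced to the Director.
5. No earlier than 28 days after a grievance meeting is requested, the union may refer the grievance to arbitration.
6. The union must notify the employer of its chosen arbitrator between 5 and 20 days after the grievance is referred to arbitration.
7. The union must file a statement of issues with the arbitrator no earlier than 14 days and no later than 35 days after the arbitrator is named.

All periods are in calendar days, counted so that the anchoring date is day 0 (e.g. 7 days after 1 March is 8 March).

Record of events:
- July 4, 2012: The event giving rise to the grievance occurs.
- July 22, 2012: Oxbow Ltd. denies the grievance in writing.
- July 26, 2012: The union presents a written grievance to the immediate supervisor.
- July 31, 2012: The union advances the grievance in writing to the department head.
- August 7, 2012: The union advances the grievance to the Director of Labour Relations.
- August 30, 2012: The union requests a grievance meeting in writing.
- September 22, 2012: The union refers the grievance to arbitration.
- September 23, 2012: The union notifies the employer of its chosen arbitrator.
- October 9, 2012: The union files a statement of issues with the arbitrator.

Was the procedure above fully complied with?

Step 1: 23 days after July 4, 2012 (when the grieved event occurs) is July 27, 2012; done July 26, 2012 — timely.
Step 2: 7 days after July 26, 2012 (when the written grievance is presented to the supervisor) is August 2, 2012; July 31, 2012 is within that limit.
Step 3: 8 days after July 31, 2012 (when the grievance is advanced to the department head) is August 8, 2012; done August 7, 2012 — timely.
Step 4: the earliest permitted date is 21 days after August 7, 2012 (when the grievance is advanced to the Director), i.e. August 28, 2012; August 30, 2012 is on or after that date.
Step 5: the earliest permitted date is 28 days after August 30, 2012 (when a grievance meeting is requested), i.e. September 27, 2012; September 22, 2012 is 5 days before the earliest permitted date.
No need to go further; step 5 was not satisfied.

No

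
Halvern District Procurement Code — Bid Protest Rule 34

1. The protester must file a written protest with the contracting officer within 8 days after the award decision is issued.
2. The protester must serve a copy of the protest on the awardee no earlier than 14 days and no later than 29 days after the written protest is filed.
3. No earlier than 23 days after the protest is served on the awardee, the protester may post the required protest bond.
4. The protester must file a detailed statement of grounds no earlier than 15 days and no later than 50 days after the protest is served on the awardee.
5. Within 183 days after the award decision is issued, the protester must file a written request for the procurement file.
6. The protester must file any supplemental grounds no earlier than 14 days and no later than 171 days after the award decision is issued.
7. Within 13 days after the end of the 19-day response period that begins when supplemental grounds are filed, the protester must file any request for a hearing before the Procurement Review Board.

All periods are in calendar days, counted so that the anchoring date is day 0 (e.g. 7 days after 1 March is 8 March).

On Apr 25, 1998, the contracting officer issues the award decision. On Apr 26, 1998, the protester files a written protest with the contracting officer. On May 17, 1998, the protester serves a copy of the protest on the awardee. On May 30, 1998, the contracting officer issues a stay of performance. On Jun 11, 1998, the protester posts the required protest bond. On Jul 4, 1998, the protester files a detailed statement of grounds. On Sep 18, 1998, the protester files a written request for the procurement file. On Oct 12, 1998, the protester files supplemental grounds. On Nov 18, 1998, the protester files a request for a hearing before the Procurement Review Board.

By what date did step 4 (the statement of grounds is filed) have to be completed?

Jul 6, 1998

Step 4 runs from May 17, 1998, when the protest is served on the awardee. The window is 15–50 days after May 17, 1998; it closes on Jul 6, 1998.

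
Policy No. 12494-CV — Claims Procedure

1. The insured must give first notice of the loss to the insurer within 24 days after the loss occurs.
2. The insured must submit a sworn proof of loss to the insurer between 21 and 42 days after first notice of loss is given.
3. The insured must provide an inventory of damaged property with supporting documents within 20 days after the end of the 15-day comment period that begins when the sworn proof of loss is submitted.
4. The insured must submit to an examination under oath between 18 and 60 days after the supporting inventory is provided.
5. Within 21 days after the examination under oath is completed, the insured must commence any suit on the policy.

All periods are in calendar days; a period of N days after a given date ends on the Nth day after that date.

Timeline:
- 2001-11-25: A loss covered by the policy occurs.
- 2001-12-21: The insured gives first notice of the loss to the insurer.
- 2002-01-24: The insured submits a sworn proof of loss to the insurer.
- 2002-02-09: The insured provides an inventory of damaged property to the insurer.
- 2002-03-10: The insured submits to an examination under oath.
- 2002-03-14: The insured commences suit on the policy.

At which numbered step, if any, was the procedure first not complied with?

Step 1

Step 1: 24 days after 2001-11-25 (when the loss occurs) is 2001-12-19; not done until 2001-12-21, 2 days after the deadline.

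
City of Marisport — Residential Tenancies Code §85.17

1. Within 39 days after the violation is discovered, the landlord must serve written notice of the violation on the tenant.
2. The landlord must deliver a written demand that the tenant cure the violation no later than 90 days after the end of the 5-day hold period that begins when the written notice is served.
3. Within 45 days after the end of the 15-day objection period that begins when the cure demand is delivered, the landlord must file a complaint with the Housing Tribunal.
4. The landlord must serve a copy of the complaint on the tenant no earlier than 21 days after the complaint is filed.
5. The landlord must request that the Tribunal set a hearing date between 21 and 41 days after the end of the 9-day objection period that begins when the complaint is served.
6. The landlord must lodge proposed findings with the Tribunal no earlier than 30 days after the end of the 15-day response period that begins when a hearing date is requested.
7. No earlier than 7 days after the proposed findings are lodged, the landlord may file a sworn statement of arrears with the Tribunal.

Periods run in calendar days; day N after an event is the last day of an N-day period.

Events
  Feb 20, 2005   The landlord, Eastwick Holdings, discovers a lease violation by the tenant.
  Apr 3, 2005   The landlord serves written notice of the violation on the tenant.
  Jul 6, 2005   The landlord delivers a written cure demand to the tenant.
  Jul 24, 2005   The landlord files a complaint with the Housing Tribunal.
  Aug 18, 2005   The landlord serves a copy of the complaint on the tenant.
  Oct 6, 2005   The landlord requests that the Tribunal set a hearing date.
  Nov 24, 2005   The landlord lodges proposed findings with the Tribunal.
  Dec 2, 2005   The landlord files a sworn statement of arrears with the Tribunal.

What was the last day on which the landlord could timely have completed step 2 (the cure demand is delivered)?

Jul 7, 2005

The written notice is served on Apr 3, 2005; the 5-day hold period therefore ends Apr 8, 2005, and step 2 runs from that date. 90 days after Apr 8, 2005 is Jul 7, 2005.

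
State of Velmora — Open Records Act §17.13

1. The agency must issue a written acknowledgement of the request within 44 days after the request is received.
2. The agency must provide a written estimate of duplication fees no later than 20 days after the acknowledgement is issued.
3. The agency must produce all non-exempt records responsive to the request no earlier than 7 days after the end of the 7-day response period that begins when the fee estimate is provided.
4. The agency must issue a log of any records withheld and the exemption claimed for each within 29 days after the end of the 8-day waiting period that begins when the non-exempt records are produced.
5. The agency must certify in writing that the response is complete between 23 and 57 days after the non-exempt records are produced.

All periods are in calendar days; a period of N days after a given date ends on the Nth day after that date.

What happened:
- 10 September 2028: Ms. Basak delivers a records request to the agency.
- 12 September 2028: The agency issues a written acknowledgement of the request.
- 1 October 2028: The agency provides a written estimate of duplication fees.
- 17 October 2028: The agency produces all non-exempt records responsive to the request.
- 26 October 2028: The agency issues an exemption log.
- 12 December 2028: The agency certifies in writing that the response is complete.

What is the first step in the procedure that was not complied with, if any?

(1) due by 10 September 2028 + 44 days = 24 October 2028; completed 12 September 2028, before the deadline.
(2) due by 12 September 2028 + 20 days = 2 October 2028; done 1 October 2028 — timely.
(3) permitted from 8 October 2028 + 7 days = 15 October 2028 onward; done 17 October 2028 — permitted.
(4) due by 25 October 2028 + 29 days = 23 November 2028; completed 26 October 2028, before the deadline.
(5) the permitted window runs from 17 October 2028 + 23 = 9 November 2028 to 17 October 2028 + 57 = 13 December 2028; done 12 December 2028 — within the window.

None — every step was satisfied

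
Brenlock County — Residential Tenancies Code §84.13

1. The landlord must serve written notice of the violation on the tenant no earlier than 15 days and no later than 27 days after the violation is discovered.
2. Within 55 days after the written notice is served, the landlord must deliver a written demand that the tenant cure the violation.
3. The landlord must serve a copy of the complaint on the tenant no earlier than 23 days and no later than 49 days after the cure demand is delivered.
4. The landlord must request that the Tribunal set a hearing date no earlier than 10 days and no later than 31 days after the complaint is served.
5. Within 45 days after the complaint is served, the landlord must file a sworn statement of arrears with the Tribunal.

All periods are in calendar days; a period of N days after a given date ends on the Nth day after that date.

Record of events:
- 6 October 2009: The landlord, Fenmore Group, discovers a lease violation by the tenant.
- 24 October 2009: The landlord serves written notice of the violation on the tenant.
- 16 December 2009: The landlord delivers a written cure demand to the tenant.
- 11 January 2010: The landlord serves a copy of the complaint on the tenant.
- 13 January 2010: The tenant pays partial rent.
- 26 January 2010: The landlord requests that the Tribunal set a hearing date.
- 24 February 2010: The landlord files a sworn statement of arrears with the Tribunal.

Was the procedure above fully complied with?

Yes

Step 1: the window is 15–27 days after 6 October 2009 (when the violation is discovered), so 21 October 2009 through 2 November 2009; 24 October 2009 falls inside that range.
Step 2: 55 days after 24 October 2009 (when the written notice is served) is 18 December 2009; completed 16 December 2009, before the deadline.
Step 3: the window is 23–49 days after 16 December 2009 (when the cure demand is delivered), so 8 January 2010 through 3 February 2010; done 11 January 2010, which is between those dates.
Step 4: the window is 10–31 days after 11 January 2010 (when the complaint is served), so 21 January 2010 through 11 February 2010; done 26 January 2010 — within the window.
Step 5: 45 days after 11 January 2010 (when the complaint is served) is 25 February 2010; 24 February 2010 is within that limit.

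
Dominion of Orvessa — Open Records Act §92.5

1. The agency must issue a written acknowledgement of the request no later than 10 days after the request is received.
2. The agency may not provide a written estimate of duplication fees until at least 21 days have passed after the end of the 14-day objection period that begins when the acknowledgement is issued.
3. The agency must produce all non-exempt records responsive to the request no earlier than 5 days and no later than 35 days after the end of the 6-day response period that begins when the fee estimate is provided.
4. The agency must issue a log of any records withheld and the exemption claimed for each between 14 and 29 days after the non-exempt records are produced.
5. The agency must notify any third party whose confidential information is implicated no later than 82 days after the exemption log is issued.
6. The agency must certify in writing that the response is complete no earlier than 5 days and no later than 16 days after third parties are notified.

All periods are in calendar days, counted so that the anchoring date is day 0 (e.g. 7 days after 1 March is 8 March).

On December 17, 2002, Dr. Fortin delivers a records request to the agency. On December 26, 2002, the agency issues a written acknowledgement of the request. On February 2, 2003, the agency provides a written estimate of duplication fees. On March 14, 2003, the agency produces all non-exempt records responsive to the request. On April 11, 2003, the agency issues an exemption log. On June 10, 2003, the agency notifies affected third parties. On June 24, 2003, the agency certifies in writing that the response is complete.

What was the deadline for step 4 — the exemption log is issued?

April 12, 2003

Step 4 runs from March 14, 2003, when the non-exempt records are produced. The window is 14–29 days after March 14, 2003; it closes on April 12, 2003.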